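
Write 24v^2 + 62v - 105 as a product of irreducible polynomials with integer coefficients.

Need a pair with product 24·(-105) = -2520 and sum 62: that's -28 and 90.
Split the middle term: 24v^2 - 28v + 90v - 105 = 4v(6v - 7) + 15(6v - 7).

(4v + 15)(6v - 7)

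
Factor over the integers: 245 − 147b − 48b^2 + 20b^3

(2b + 5)(2b − 7)(5b − 7)

Testing divisors of the constant over divisors of the leading coefficient, b = 7/5 is a root, so (5b − 7) is a factor; dividing leaves 4b^2 − 4b − 35.
The remaining quadratic factors as (2b − 7)(2b + 5).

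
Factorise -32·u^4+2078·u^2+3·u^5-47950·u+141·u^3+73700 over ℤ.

(3·u-5)·(u+10)·(u-11)·(u^2-8·u+134)

Among the possible rational roots, u = -10 is a root, so (u+10) divides it; the quotient is 3·u^4-62·u^3+761·u^2-5532·u+7370.
Continuing, u = 5/3 is a root, giving the factor (3·u-5) and quotient u^3-19·u^2+222·u-1474.
Continuing, u = 11 is a root, so (u-11) is a factor; dividing leaves u^2-8·u+134.
The quadratic u^2-8·u+134 has discriminant -472 < 0 and is irreducible over ℤ.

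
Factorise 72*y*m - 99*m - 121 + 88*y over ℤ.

(8*y - 11)*(9*m + 11)

Group as (72*y*m + 88*y) + (-99*m - 121) = 8*y*(9*m + 11) - 11*(9*m + 11).
Both groups share the factor (9*m + 11).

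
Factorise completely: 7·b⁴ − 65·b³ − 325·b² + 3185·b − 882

By the rational root theorem, b = −7 is a root, so (b + 7) divides it; the quotient is 7·b³ − 114·b² + 473·b − 126.
Next, b = 9 is a root, so (b − 9) is a factor; dividing leaves 7·b² − 51·b + 14.
The remaining quadratic factors as (b − 7)(7·b − 2).

(7·b − 2)·(b + 7)·(b − 7)·(b − 9)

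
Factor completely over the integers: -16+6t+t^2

(t+8)(t-2)

Two integers with product -16 and sum 6 are 8 and -2.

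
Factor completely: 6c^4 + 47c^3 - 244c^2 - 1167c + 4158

By the rational root theorem, c = 11/3 is a root, so (3c - 11) divides it; the quotient is 2c^3 + 23c^2 + 3c - 378.
Next, c = 7/2 is a root, giving the factor (2c - 7) and quotient c^2 + 15c + 54.
The remaining quadratic factors as (c + 9)(c + 6).

(2c - 7)(3c - 11)(c + 6)(c + 9)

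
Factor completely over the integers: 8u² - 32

8(u + 2)(u - 2)

Pull out the common factor 8; u² - 4 is a difference of squares.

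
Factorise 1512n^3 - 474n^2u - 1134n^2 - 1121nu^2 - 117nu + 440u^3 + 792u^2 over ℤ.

Group: 14n(108n^2 + 51nu - 81n - 40u^2 - 72u) - 11u(108n^2 + 51nu - 81n - 40u^2 - 72u); both groups contain (108n^2 + 51nu - 81n - 40u^2 - 72u), so (14n - 11u) is a factor with cofactor 108n^2 + 51nu - 81n - 40u^2 - 72u.
The cofactor groups again: 108n^2 + 51nu - 81n - 40u^2 - 72u = 12n(9n + 8u) + (-5u - 9)(9n + 8u); both groups contain (9n + 8u), giving (12n - 5u - 9)(9n + 8u).

(12n - 5u - 9)(14n - 11u)(9n + 8u)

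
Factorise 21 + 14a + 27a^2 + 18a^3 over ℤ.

Group as (18a^3 + 14a) + (27a^2 + 21) = 2a(9a^2 + 7) + 3(9a^2 + 7).
Both groups share the factor (9a^2 + 7).

(2a + 3)(9a^2 + 7)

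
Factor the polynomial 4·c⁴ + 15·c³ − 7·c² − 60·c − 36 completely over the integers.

(4·c + 3)·(c + 2)·(c + 3)·(c − 2)

Among the possible rational roots, c = −2 is a root, giving the factor (c + 2) and quotient 4·c³ + 7·c² − 21·c − 18.
Continuing, c = −3/4 is a root, so (4·c + 3) is a factor; dividing leaves c² + c − 6.
The remaining quadratic factors as (c + 3)(c − 2).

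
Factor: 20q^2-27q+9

(4q-3)(5q-3)

Need a pair with product 20·9 = 180 and sum -27: that's -12 and -15.
Split the middle term: 20q^2-12q - 15q+9 = 4q(5q-3) - 3(5q-3).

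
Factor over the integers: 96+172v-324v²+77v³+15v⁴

(3v+1)(5v-6)(v+8)(v-2)

Trying the rational-root candidates, v = -1/3 is a root, so (3v+1) is a factor; dividing leaves 5v³+24v²-116v+96.
Continuing, v = 6/5 is a root, giving the factor (5v-6) and quotient v²+6v-16.
The remaining quadratic factors as (v-2)(v+8).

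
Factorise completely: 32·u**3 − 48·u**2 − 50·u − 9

Trying the rational-root candidates, u = −1/4 is a root, giving the factor (4·u + 1) and quotient 8·u**2 − 14·u − 9.
The remaining quadratic factors as (4·u − 9)(2·u + 1).

(2·u + 1)·(4·u + 1)·(4·u − 9)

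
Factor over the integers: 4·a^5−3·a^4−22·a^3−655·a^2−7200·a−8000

(4·a+5)·(a+5)·(a−8)·(a^2+a+40)

Trying the rational-root candidates, a = −5/4 is a root, so (4·a+5) is a factor; dividing leaves a^4−2·a^3−3·a^2−160·a−1600.
Continuing, a = −5 is a root, so (a+5) is a factor; dividing leaves a^3−7·a^2+32·a−320.
Next, a = 8 is a root, giving the factor (a−8) and quotient a^2+a+40.
The quadratic a^2+a+40 has discriminant −159 < 0 and is irreducible over ℤ.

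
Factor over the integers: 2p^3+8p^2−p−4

(p+4)(2p^2−1)

Group as (2p^3−p) + (8p^2−4) = p(2p^2−1) + 4(2p^2−1).
Both groups share the factor (2p^2−1).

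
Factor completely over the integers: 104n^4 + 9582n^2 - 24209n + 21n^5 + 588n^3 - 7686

By the rational root theorem, n = 7/3 is a root, giving the factor (3n - 7) and quotient 7n^4 + 51n^3 + 315n^2 + 3929n + 1098.
Next, n = -2/7 is a root, giving the factor (7n + 2) and quotient n^3 + 7n^2 + 43n + 549.
Next, n = -9 is a root, so (n + 9) is a factor; dividing leaves n^2 - 2n + 61.
The quadratic n^2 - 2n + 61 has discriminant -240 < 0 and is irreducible over ℤ.

(3n - 7)(7n + 2)(n + 9)(n^2 - 2n + 61)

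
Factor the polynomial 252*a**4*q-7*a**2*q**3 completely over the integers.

Factor out 7*a**2*q, leaving 36*a**2-q**2, which is a difference of two squares.

7*a**2*q*(6*a+q)*(6*a-q)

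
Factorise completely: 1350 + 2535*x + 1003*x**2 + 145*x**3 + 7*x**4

(7*x + 5)*(x + 5)*(x + 6)*(x + 9)

By the rational root theorem, x = -6 is a root, so (x + 6) is a factor; dividing leaves 7*x**3 + 103*x**2 + 385*x + 225.
Next, x = -9 is a root, so (x + 9) is a factor; dividing leaves 7*x**2 + 40*x + 25.
The remaining quadratic factors as (7*x + 5)(x + 5).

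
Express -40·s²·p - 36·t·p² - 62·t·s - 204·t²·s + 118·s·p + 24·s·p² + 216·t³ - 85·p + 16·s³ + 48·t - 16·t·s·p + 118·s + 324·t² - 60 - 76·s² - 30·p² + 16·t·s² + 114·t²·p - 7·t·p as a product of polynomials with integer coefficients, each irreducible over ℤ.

Group: 4·t·(54·t² - 24·t·s - 12·t·p + 27·t - 8·s² + 8·s·p + 22·s - 10·p - 15) + (-2·s + 3·p + 4)·(54·t² - 24·t·s - 12·t·p + 27·t - 8·s² + 8·s·p + 22·s - 10·p - 15); both groups contain (54·t² - 24·t·s - 12·t·p + 27·t - 8·s² + 8·s·p + 22·s - 10·p - 15), so (4·t - 2·s + 3·p + 4) is a factor with cofactor 54·t² - 24·t·s - 12·t·p + 27·t - 8·s² + 8·s·p + 22·s - 10·p - 15.
The cofactor groups again: 54·t² - 24·t·s - 12·t·p + 27·t - 8·s² + 8·s·p + 22·s - 10·p - 15 = 9·t·(6·t - 4·s + 5) + (2·s - 2·p - 3)·(6·t - 4·s + 5); both groups contain (6·t - 4·s + 5), giving (9·t + 2·s - 2·p - 3)·(6·t - 4·s + 5).

(9·t + 2·s - 2·p - 3)·(6·t - 4·s + 5)·(4·t - 2·s + 3·p + 4)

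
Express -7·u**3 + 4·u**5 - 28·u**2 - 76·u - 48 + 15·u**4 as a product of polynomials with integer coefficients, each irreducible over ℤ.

By the rational root theorem, u = -3/4 is a root, so (4·u + 3) is a factor; dividing leaves u**4 + 3·u**3 - 4·u**2 - 4·u - 16.
Continuing, u = 2 is a root, so (u - 2) divides it; the quotient is u**3 + 5·u**2 + 6·u + 8.
Then u = -4 is a root, so (u + 4) is a factor; dividing leaves u**2 + u + 2.
The quadratic u**2 + u + 2 has discriminant -7 < 0 and is irreducible over ℤ.

(4·u + 3)·(u + 4)·(u - 2)·(u**2 + u + 2)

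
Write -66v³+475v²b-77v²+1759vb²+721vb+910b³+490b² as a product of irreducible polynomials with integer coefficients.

Group: 11v(-6v²+47vb-7v+130b²+70b) + 7b(-6v²+47vb-7v+130b²+70b); both groups contain (-6v²+47vb-7v+130b²+70b), so (11v+7b) is a factor with cofactor -6v²+47vb-7v+130b²+70b.
The cofactor groups again: -6v²+47vb-7v+130b²+70b = -6v(v-10b) + (-13b-7)(v-10b); both groups contain (v-10b), giving -(6v+13b+7)(v-10b).

-(v-10b)(6v+13b+7)(11v+7b)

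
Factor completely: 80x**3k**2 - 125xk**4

Pull out the common factor 5xk**2; 16x**2 - 25k**2 is a difference of squares.

5k**2x(4x - 5k)(4x + 5k)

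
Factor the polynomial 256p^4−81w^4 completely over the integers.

(4p+3w)(4p−3w)(16p^2+9w^2)

Write as (16p^2)² − (9w^2)², then factor 16p^2−9w^2 once more.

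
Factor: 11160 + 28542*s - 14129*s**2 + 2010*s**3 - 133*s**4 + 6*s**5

(2*s - 15)*(3*s + 1)*(s - 4)*(s**2 - 11*s + 186)

Among the possible rational roots, s = 4 is a root, so (s - 4) divides it; the quotient is 6*s**4 - 109*s**3 + 1574*s**2 - 7833*s - 2790.
Next, s = 15/2 is a root, so (2*s - 15) is a factor; dividing leaves 3*s**3 - 32*s**2 + 547*s + 186.
Then s = -1/3 is a root, giving the factor (3*s + 1) and quotient s**2 - 11*s + 186.
The quadratic s**2 - 11*s + 186 has discriminant -623 < 0 and is irreducible over ℤ.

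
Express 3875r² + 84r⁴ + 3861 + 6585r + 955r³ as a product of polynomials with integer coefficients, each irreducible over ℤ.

(3r + 13)(4r + 11)(7r + 9)(r + 3)

Trying the rational-root candidates, r = -11/4 is a root, so (4r + 11) divides it; the quotient is 21r³ + 181r² + 471r + 351.
Then r = -9/7 is a root, so (7r + 9) is a factor; dividing leaves 3r² + 22r + 39.
The remaining quadratic factors as (r + 3)(3r + 13).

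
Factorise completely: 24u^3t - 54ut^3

6tu(2u - 3t)(2u + 3t)

Factor out 6ut, leaving 4u^2 - 9t^2, which is a difference of two squares.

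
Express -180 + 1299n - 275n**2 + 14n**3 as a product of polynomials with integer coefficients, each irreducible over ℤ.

(2n - 15)(7n - 1)(n - 12)

Testing divisors of the constant over divisors of the leading coefficient, n = 1/7 is a root, so (7n - 1) is a factor; dividing leaves 2n**2 - 39n + 180.
The remaining quadratic factors as (2n - 15)(n - 12).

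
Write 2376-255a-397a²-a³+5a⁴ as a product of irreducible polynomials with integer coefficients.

(5a-11)(a+3)(a+8)(a-9)

Testing divisors of the constant over divisors of the leading coefficient, a = -3 is a root, so (a+3) divides it; the quotient is 5a³-16a²-349a+792.
Continuing, a = -8 is a root, giving the factor (a+8) and quotient 5a²-56a+99.
The remaining quadratic factors as (5a-11)(a-9).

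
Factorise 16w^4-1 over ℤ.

(2w+1)(2w-1)(4w^2+1)

(2w)⁴ − (1)⁴ = ((2w)² − (1)²)((2w)² + (1)²); the first factor splits again, the second (4w^2+1) is irreducible.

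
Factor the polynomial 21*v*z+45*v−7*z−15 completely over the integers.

Group as (21*v*z+45*v) + (−7*z−15) = 3*v*(7*z+15) − (7*z+15).
Both groups share the factor (7*z+15).

(3*v−1)*(7*z+15)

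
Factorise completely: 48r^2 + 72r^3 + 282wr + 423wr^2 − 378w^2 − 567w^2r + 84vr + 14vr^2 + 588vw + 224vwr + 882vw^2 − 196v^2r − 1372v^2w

−(14v − 9r − 6)(14v − 9w + 8r)(7w + r)

Group: 14v(−98vw − 14vr + 63wr + 42w + 9r^2 + 6r) + (−9w + 8r)(−98vw − 14vr + 63wr + 42w + 9r^2 + 6r); both groups contain (−98vw − 14vr + 63wr + 42w + 9r^2 + 6r), so (14v − 9w + 8r) is a factor with cofactor −98vw − 14vr + 63wr + 42w + 9r^2 + 6r.
The cofactor groups again: −98vw − 14vr + 63wr + 42w + 9r^2 + 6r = −7w(14v − 9r − 6) − r(14v − 9r − 6); both groups contain (14v − 9r − 6), giving −(7w + r)(14v − 9r − 6).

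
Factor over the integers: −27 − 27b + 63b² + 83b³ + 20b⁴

(4b + 3)(5b − 3)(b + 1)(b + 3)

Testing divisors of the constant over divisors of the leading coefficient, b = −3 is a root, so (b + 3) is a factor; dividing leaves 20b³ + 23b² − 6b − 9.
Then b = −1 is a root, giving the factor (b + 1) and quotient 20b² + 3b − 9.
The remaining quadratic factors as (4b + 3)(5b − 3).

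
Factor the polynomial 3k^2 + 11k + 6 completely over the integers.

Need a pair with product 3·6 = 18 and sum 11: that's 9 and 2.
Split the middle term: 3k^2 + 9k + 2k + 6 = 3k(k + 3) + 2(k + 3).

(3k + 2)(k + 3)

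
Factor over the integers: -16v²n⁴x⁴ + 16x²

-16x²(vn²x + 1)(vn²x - 1)

Pull out the common factor 16x², leaving -v²n⁴x² + 1.
Recognize a difference of squares with the parts 1 and vn²x.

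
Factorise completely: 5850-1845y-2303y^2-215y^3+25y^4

By the rational root theorem, y = -5 is a root, giving the factor (y+5) and quotient 25y^3-340y^2-603y+1170.
Continuing, y = 6/5 is a root, so (5y-6) is a factor; dividing leaves 5y^2-62y-195.
The remaining quadratic factors as (5y+13)(y-15).

(5y+13)(5y-6)(y+5)(y-15)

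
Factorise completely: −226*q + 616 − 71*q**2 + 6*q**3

(6*q − 11)*(q + 4)*(q − 14)

Testing divisors of the constant over divisors of the leading coefficient, q = 11/6 is a root, so (6*q − 11) divides it; the quotient is q**2 − 10*q − 56.
The remaining quadratic factors as (q − 14)(q + 4).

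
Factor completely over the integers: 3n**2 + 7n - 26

(3n + 13)(n - 2)

Need a pair with product 3·(-26) = -78 and sum 7: that's 13 and -6.
Split the middle term: 3n**2 + 13n - 6n - 26 = n(3n + 13) - 2(3n + 13).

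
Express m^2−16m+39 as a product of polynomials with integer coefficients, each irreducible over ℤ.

Two integers with product 39 and sum −16 are −13 and −3.

(m−13)(m−3)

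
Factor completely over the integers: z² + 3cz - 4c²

-(4c + z)(c - z)

Group: -4c(c - z) - z(c - z); both groups contain (c - z).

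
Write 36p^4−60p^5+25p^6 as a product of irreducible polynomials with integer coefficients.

p^4(5p−6)^2

Every term has a factor of p^4; factoring it out leaves 25p^2−60p+36.
Recognize a perfect-square trinomial with the parts 6 and 5p.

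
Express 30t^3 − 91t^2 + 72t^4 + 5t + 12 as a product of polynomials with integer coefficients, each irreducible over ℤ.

(2t − 1)(3t + 1)(3t + 4)(4t − 3)

Among the possible rational roots, t = 1/2 is a root, giving the factor (2t − 1) and quotient 36t^3 + 33t^2 − 29t − 12.
Then t = −1/3 is a root, giving the factor (3t + 1) and quotient 12t^2 + 7t − 12.
The remaining quadratic factors as (4t − 3)(3t + 4).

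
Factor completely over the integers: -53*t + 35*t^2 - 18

(5*t - 9)*(7*t + 2)

Need a pair with product 35·(-18) = -630 and sum -53: that's -63 and 10.
Split the middle term: 35*t^2 - 63*t + 10*t - 18 = 7*t*(5*t - 9) + 2*(5*t - 9).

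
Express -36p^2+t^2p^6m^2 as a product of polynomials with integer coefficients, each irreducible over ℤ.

Pull out the common factor p^2, leaving t^2p^4m^2-36.
Recognize a difference of squares with the parts tp^2m and 6.

p^2(tp^2m+6)(tp^2m-6)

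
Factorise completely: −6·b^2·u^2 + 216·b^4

6·b^2·(6·b + u)·(6·b − u)

Factor out 6·b^2, leaving 36·b^2 − u^2, which is a difference of two squares.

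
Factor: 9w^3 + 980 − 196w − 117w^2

(3w + 10)(3w − 7)(w − 14)

Testing divisors of the constant over divisors of the leading coefficient, w = 14 is a root, so (w − 14) is a factor; dividing leaves 9w^2 + 9w − 70.
The remaining quadratic factors as (3w + 10)(3w − 7).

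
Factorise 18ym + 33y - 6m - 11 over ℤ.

(3y - 1)(6m + 11)

Group as (18ym + 33y) + (-6m - 11) = 3y(6m + 11) - (6m + 11).
Both groups share the factor (6m + 11).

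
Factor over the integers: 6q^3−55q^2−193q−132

(6q+11)(q+1)(q−12)

Trying the rational-root candidates, q = −11/6 is a root, so (6q+11) divides it; the quotient is q^2−11q−12.
The remaining quadratic factors as (q−12)(q+1).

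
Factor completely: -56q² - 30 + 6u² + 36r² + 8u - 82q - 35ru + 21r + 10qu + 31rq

(9r - 8q - 2u - 6)(4r + 7q - 3u + 5)

Group: 9r(4r + 7q - 3u + 5) + (-8q - 2u - 6)(4r + 7q - 3u + 5); both groups contain (4r + 7q - 3u + 5).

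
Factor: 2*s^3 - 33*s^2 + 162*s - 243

(2*s - 9)*(s - 3)*(s - 9)

Testing divisors of the constant over divisors of the leading coefficient, s = 9 is a root, giving the factor (s - 9) and quotient 2*s^2 - 15*s + 27.
The remaining quadratic factors as (s - 3)(2*s - 9).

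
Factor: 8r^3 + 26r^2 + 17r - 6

(2r + 3)(4r - 1)(r + 2)

By the rational root theorem, r = -3/2 is a root, so (2r + 3) is a factor; dividing leaves 4r^2 + 7r - 2.
The remaining quadratic factors as (4r - 1)(r + 2).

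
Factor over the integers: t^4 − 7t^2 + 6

Substitute u = t^2 to get a quadratic in u, then factor.
t^2 − 1 is a difference of squares.
t^2 − 6 is irreducible over ℤ (6 is not a perfect square).

(t + 1)(t − 1)(t^2 − 6)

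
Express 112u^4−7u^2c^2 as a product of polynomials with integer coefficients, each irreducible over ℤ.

7u^2(4u−c)(4u+c)

Every term has a factor of 7u^2. Then 16u^2−c^2 = (4u)² − (c)².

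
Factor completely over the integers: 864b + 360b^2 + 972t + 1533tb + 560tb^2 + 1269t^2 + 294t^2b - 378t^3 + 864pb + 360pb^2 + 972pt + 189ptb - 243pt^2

Group: 9t(-27pt + 45pb + 108p - 42t^2 + 70tb + 141t + 45b + 108) + 8b(-27pt + 45pb + 108p - 42t^2 + 70tb + 141t + 45b + 108); both groups contain (-27pt + 45pb + 108p - 42t^2 + 70tb + 141t + 45b + 108), so (9t + 8b) is a factor with cofactor -27pt + 45pb + 108p - 42t^2 + 70tb + 141t + 45b + 108.
The cofactor groups again: -27pt + 45pb + 108p - 42t^2 + 70tb + 141t + 45b + 108 = -9p(3t - 5b - 12) + (-14t - 9)(3t - 5b - 12); both groups contain (3t - 5b - 12), giving -(9p + 14t + 9)(3t - 5b - 12).

-(3t - 5b - 12)(9t + 8b)(9p + 14t + 9)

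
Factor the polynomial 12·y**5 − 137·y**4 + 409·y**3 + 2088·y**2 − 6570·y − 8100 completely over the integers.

(3·y + 10)·(4·y − 15)·(y + 1)·(y**2 − 12·y + 54)

Among the possible rational roots, y = −10/3 is a root, so (3·y + 10) is a factor; dividing leaves 4·y**4 − 59·y**3 + 333·y**2 − 414·y − 810.
Continuing, y = 15/4 is a root, giving the factor (4·y − 15) and quotient y**3 − 11·y**2 + 42·y + 54.
Then y = −1 is a root, so (y + 1) divides it; the quotient is y**2 − 12·y + 54.
The quadratic y**2 − 12·y + 54 has discriminant −72 < 0 and is irreducible over ℤ.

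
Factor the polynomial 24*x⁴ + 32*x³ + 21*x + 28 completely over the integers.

(3*x + 4)*(8*x³ + 7)

Group as (24*x⁴ + 21*x) + (32*x³ + 28) = 3*x*(8*x³ + 7) + 4*(8*x³ + 7).
Both groups share the factor (8*x³ + 7).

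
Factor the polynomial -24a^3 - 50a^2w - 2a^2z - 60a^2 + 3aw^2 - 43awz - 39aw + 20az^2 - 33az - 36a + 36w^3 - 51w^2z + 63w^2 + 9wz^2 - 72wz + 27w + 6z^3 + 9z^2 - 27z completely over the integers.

Group: 4a(-6a^2 - 17aw + 4az - 15a - 12w^2 + 5wz - 21w + 2z^2 + 3z - 9) + (-3w + 3z)(-6a^2 - 17aw + 4az - 15a - 12w^2 + 5wz - 21w + 2z^2 + 3z - 9); both groups contain (-6a^2 - 17aw + 4az - 15a - 12w^2 + 5wz - 21w + 2z^2 + 3z - 9), so (4a - 3w + 3z) is a factor with cofactor -6a^2 - 17aw + 4az - 15a - 12w^2 + 5wz - 21w + 2z^2 + 3z - 9.
The cofactor groups again: -6a^2 - 17aw + 4az - 15a - 12w^2 + 5wz - 21w + 2z^2 + 3z - 9 = -3a(2a + 3w - 2z + 3) + (-4w - z - 3)(2a + 3w - 2z + 3); both groups contain (2a + 3w - 2z + 3), giving -(3a + 4w + z + 3)(2a + 3w - 2z + 3).

-(2a + 3w - 2z + 3)(3a + 4w + z + 3)(4a - 3w + 3z)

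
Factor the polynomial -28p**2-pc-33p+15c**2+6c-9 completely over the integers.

-(7p-5c+3)(4p+3c+3)

Group: -4p(7p-5c+3) + (-3c-3)(7p-5c+3); both groups contain (7p-5c+3).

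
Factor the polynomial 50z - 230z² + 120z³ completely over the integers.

10z(3z - 5)(4z - 1)

Pull out the common factor 10z, then factor the remaining trinomial.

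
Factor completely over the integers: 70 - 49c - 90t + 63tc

(7c - 10)(9t - 7)

Group as (63tc - 90t) + (-49c + 70) = 9t(7c - 10) - 7(7c - 10).
Both groups share the factor (7c - 10).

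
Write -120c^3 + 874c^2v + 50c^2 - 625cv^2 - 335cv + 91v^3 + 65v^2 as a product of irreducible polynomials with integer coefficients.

Group: 12c(-10c^2 + 67cv - 13v^2) + (-7v - 5)(-10c^2 + 67cv - 13v^2); both groups contain (-10c^2 + 67cv - 13v^2), so (12c - 7v - 5) is a factor with cofactor -10c^2 + 67cv - 13v^2.
The cofactor groups again: -10c^2 + 67cv - 13v^2 = -5c(2c - 13v) + v(2c - 13v); both groups contain (2c - 13v), giving -(5c - v)(2c - 13v).

-(12c - 7v - 5)(2c - 13v)(5c - v)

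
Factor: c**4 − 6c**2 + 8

(c + 2)(c − 2)(c**2 − 2)

Substitute u = c**2 to get a quadratic in u, then factor.
c**2 − 4 is a difference of squares.
c**2 − 2 is irreducible over ℤ (2 is not a perfect square).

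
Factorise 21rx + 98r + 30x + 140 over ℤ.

Group as (21rx + 98r) + (30x + 140) = 7r(3x + 14) + 10(3x + 14).
Both groups share the factor (3x + 14).

(3x + 14)(7r + 10)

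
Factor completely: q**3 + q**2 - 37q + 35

Testing divisors of the constant over divisors of the leading coefficient, q = 1 is a root, so (q - 1) is a factor; dividing leaves q**2 + 2q - 35.
The remaining quadratic factors as (q + 7)(q - 5).

(q + 7)(q - 1)(q - 5)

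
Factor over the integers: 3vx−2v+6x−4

Group as (3vx−2v) + (6x−4) = v(3x−2) + 2(3x−2).
Both groups share the factor (3x−2).

(3x−2)(v+2)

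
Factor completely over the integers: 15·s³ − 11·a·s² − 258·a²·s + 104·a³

(13·a − 3·s)·(2·a − 5·s)·(4·a + s)

Group: 2·a·(52·a² + a·s − 3·s²) − 5·s·(52·a² + a·s − 3·s²); both groups contain (52·a² + a·s − 3·s²), so (2·a − 5·s) is a factor with cofactor 52·a² + a·s − 3·s².
The cofactor groups again: 52·a² + a·s − 3·s² = 13·a·(4·a + s) − 3·s·(4·a + s); both groups contain (4·a + s), giving (13·a − 3·s)·(4·a + s).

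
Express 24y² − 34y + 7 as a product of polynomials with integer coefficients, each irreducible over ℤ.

(4y − 1)(6y − 7)

Need a pair with product 24·7 = 168 and sum −34: that's −6 and −28.
Split the middle term: 24y² − 6y − 28y + 7 = 6y(4y − 1) − 7(4y − 1).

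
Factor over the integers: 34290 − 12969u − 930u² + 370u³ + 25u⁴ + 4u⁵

Testing divisors of the constant over divisors of the leading coefficient, u = 3 is a root, so (u − 3) is a factor; dividing leaves 4u⁴ + 37u³ + 481u² + 513u − 11430.
Next, u = 15/4 is a root, giving the factor (4u − 15) and quotient u³ + 13u² + 169u + 762.
Continuing, u = −6 is a root, giving the factor (u + 6) and quotient u² + 7u + 127.
The quadratic u² + 7u + 127 has discriminant −459 < 0 and is irreducible over ℤ.

(4u − 15)(u + 6)(u − 3)(u² + 7u + 127)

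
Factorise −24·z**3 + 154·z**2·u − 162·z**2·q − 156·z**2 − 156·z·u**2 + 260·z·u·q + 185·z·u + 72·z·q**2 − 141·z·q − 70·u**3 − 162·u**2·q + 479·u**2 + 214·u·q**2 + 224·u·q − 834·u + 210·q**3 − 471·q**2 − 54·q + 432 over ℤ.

−(4·z − 7·u − 5·q + 8)·(6·z + 2·u + 6·q − 9)·(z − 5·u + 7·q + 6)

Group: 6·z·(−4·z**2 + 27·z·u − 23·z·q − 32·z − 35·u**2 + 24·u·q + 82·u + 35·q**2 − 26·q − 48) + (2·u + 6·q − 9)·(−4·z**2 + 27·z·u − 23·z·q − 32·z − 35·u**2 + 24·u·q + 82·u + 35·q**2 − 26·q − 48); both groups contain (−4·z**2 + 27·z·u − 23·z·q − 32·z − 35·u**2 + 24·u·q + 82·u + 35·q**2 − 26·q − 48), so (6·z + 2·u + 6·q − 9) is a factor with cofactor −4·z**2 + 27·z·u − 23·z·q − 32·z − 35·u**2 + 24·u·q + 82·u + 35·q**2 − 26·q − 48.
The cofactor groups again: −4·z**2 + 27·z·u − 23·z·q − 32·z − 35·u**2 + 24·u·q + 82·u + 35·q**2 − 26·q − 48 = −4·z·(z − 5·u + 7·q + 6) + (7·u + 5·q − 8)·(z − 5·u + 7·q + 6); both groups contain (z − 5·u + 7·q + 6), giving −(4·z − 7·u − 5·q + 8)·(z − 5·u + 7·q + 6).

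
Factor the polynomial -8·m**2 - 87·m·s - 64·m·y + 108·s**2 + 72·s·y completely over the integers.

-(8·m - 9·s)·(m + 12·s + 8·y)

Group: -m·(8·m - 9·s) + (-12·s - 8·y)·(8·m - 9·s); both groups contain (8·m - 9·s).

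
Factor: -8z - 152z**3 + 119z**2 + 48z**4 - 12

Testing divisors of the constant over divisors of the leading coefficient, z = -1/4 is a root, so (4z + 1) is a factor; dividing leaves 12z**3 - 41z**2 + 40z - 12.
Continuing, z = 3/4 is a root, giving the factor (4z - 3) and quotient 3z**2 - 8z + 4.
The remaining quadratic factors as (3z - 2)(z - 2).

(3z - 2)(4z + 1)(4z - 3)(z - 2)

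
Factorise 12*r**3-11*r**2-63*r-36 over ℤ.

(3*r+4)*(4*r+3)*(r-3)

Testing divisors of the constant over divisors of the leading coefficient, r = 3 is a root, giving the factor (r-3) and quotient 12*r**2+25*r+12.
The remaining quadratic factors as (3*r+4)(4*r+3).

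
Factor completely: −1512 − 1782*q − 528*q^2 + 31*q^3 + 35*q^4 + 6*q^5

By the rational root theorem, q = 4 is a root, so (q − 4) is a factor; dividing leaves 6*q^4 + 59*q^3 + 267*q^2 + 540*q + 378.
Continuing, q = −3/2 is a root, so (2*q + 3) is a factor; dividing leaves 3*q^3 + 25*q^2 + 96*q + 126.
Then q = −7/3 is a root, so (3*q + 7) divides it; the quotient is q^2 + 6*q + 18.
The quadratic q^2 + 6*q + 18 has discriminant −36 < 0 and is irreducible over ℤ.

(2*q + 3)*(3*q + 7)*(q − 4)*(q^2 + 6*q + 18)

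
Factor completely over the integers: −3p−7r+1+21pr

(3p−1)(7r−1)

Group as (21pr−3p) + (−7r+1) = 3p(7r−1) − (7r−1).
Both groups share the factor (7r−1).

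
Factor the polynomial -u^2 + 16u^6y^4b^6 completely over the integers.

Every term has a factor of u^2; factoring it out leaves 16u^4y^4b^6 - 1.
Recognize a difference of squares with the parts 4u^2y^2b^3 and 1.

u^2(4u^2y^2b^3 + 1)(4u^2y^2b^3 - 1)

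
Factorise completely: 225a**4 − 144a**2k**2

Every term has a factor of 9a**2. Then 25a**2 − 16k**2 = (5a)² − (4k)².

9a**2(5a + 4k)(5a − 4k)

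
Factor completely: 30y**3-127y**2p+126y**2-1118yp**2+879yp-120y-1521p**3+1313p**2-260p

(y-9p+5)(5y+13p-4)(6y+13p)

Group: 5y(6y**2-41yp+30y-117p**2+65p) + (13p-4)(6y**2-41yp+30y-117p**2+65p); both groups contain (6y**2-41yp+30y-117p**2+65p), so (5y+13p-4) is a factor with cofactor 6y**2-41yp+30y-117p**2+65p.
The cofactor groups again: 6y**2-41yp+30y-117p**2+65p = 6y(y-9p+5) + 13p(y-9p+5); both groups contain (y-9p+5), giving (6y+13p)(y-9p+5).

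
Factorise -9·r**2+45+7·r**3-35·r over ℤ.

Group as (7·r**3-35·r) + (-9·r**2+45) = 7·r·(r**2-5) - 9·(r**2-5).
Both groups share the factor (r**2-5).

(7·r-9)·(r**2-5)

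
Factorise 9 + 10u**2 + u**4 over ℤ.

(u**2 + 1)(u**2 + 9)

Substitute w = u**2 to get a quadratic in w, then factor.
u**2 + 9 is irreducible over ℤ (sum of squares).
u**2 + 1 is irreducible over ℤ (sum of squares).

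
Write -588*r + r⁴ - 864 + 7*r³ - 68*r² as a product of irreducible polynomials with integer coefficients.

Among the possible rational roots, r = -6 is a root, so (r + 6) is a factor; dividing leaves r³ + r² - 74*r - 144.
Next, r = -2 is a root, so (r + 2) divides it; the quotient is r² - r - 72.
The remaining quadratic factors as (r + 8)(r - 9).

(r + 2)*(r + 6)*(r + 8)*(r - 9)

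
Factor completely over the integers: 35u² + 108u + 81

(5u + 9)(7u + 9)

Need a pair with product 35·81 = 2835 and sum 108: that's 63 and 45.
Split the middle term: 35u² + 63u + 45u + 81 = 7u(5u + 9) + 9(5u + 9).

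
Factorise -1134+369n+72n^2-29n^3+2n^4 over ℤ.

Trying the rational-root candidates, n = 6 is a root, giving the factor (n-6) and quotient 2n^3-17n^2-30n+189.
Then n = -7/2 is a root, giving the factor (2n+7) and quotient n^2-12n+27.
The remaining quadratic factors as (n-3)(n-9).

(2n+7)(n-3)(n-6)(n-9)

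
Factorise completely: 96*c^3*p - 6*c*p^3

Every term has a factor of 6*c*p. Then 16*c^2 - p^2 = (4*c)² − (p)².

6*c*p*(4*c + p)*(4*c - p)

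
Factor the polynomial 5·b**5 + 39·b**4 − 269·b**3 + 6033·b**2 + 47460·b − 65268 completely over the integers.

(5·b − 6)·(b + 14)·(b + 7)·(b**2 − 12·b + 111)

By the rational root theorem, b = −14 is a root, so (b + 14) divides it; the quotient is 5·b**4 − 31·b**3 + 165·b**2 + 3723·b − 4662.
Continuing, b = 6/5 is a root, so (5·b − 6) is a factor; dividing leaves b**3 − 5·b**2 + 27·b + 777.
Continuing, b = −7 is a root, so (b + 7) is a factor; dividing leaves b**2 − 12·b + 111.
The quadratic b**2 − 12·b + 111 has discriminant −300 < 0 and is irreducible over ℤ.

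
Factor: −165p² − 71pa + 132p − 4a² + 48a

−(11p + 4a)(15p + a − 12)

Group: −11p(15p + a − 12) − 4a(15p + a − 12); both groups contain (15p + a − 12).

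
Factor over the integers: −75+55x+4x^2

Need a pair with product 4·(−75) = −300 and sum 55: that's 60 and −5.
Split the middle term: 4x^2+60x − 5x−75 = 4x(x+15) − 5(x+15).

(4x−5)(x+15)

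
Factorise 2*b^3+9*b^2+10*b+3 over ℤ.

Among the possible rational roots, b = -3 is a root, so (b+3) divides it; the quotient is 2*b^2+3*b+1.
The remaining quadratic factors as (b+1)(2*b+1).

(2*b+1)*(b+1)*(b+3)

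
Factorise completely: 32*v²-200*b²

Pull out the common factor 8; 4*v²-25*b² is a difference of squares.

8*(2*v-5*b)*(2*v+5*b)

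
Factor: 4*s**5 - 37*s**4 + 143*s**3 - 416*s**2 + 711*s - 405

(4*s - 9)*(s - 1)*(s - 5)*(s**2 - s + 9)

Trying the rational-root candidates, s = 1 is a root, giving the factor (s - 1) and quotient 4*s**4 - 33*s**3 + 110*s**2 - 306*s + 405.
Then s = 5 is a root, giving the factor (s - 5) and quotient 4*s**3 - 13*s**2 + 45*s - 81.
Then s = 9/4 is a root, giving the factor (4*s - 9) and quotient s**2 - s + 9.
The quadratic s**2 - s + 9 has discriminant -35 < 0 and is irreducible over ℤ.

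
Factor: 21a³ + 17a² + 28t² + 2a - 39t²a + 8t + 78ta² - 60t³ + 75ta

-(3t - 3a - 2)(5t + 7a + 1)(4t + a)

Group: 3t(-20t² - 33ta - 4t - 7a² - a) + (-3a - 2)(-20t² - 33ta - 4t - 7a² - a); both groups contain (-20t² - 33ta - 4t - 7a² - a), so (3t - 3a - 2) is a factor with cofactor -20t² - 33ta - 4t - 7a² - a.
The cofactor groups again: -20t² - 33ta - 4t - 7a² - a = -5t(4t + a) + (-7a - 1)(4t + a); both groups contain (4t + a), giving -(5t + 7a + 1)(4t + a).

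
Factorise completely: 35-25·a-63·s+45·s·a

Group as (45·s·a-63·s) + (-25·a+35) = 9·s·(5·a-7) - 5·(5·a-7).
Both groups share the factor (5·a-7).

(5·a-7)·(9·s-5)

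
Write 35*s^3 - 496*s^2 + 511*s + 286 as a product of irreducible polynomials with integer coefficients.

(5*s + 2)*(7*s - 11)*(s - 13)

Testing divisors of the constant over divisors of the leading coefficient, s = 11/7 is a root, so (7*s - 11) divides it; the quotient is 5*s^2 - 63*s - 26.
The remaining quadratic factors as (s - 13)(5*s + 2).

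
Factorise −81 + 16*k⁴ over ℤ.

(2*k + 3)*(2*k − 3)*(4*k² + 9)

Write as (4*k²)² − (9)², then factor 4*k² − 9 once more.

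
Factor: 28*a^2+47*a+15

(4*a+5)*(7*a+3)

Need a pair with product 28·15 = 420 and sum 47: that's 12 and 35.
Split the middle term: 28*a^2+12*a + 35*a+15 = 4*a*(7*a+3) + 5*(7*a+3).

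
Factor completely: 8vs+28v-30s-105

(2s+7)(4v-15)

Group as (8vs+28v) + (-30s-105) = 4v(2s+7) - 15(2s+7).
Both groups share the factor (2s+7).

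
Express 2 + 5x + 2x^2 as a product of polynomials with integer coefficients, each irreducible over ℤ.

Need a pair with product 2·2 = 4 and sum 5: that's 4 and 1.
Split the middle term: 2x^2 + 4x + x + 2 = 2x(x + 2) + (x + 2).

(2x + 1)(x + 2)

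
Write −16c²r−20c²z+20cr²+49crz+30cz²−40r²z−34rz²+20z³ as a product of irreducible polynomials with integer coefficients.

Group: 4c(−4cr−5cz+8rz+10z²) + (−5r+2z)(−4cr−5cz+8rz+10z²); both groups contain (−4cr−5cz+8rz+10z²), so (4c−5r+2z) is a factor with cofactor −4cr−5cz+8rz+10z².
The cofactor groups again: −4cr−5cz+8rz+10z² = −c(4r+5z) + 2z(4r+5z); both groups contain (4r+5z), giving −(c−2z)(4r+5z).

−(4c−5r+2z)(4r+5z)(c−2z)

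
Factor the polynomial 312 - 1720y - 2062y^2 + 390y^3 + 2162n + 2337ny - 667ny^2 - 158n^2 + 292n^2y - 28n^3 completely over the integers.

-(14n - 13y + 2)(2n - 15y - 13)(n - 2y + 12)

Group: 14n(-2n^2 + 19ny - 11n - 30y^2 + 154y + 156) + (-13y + 2)(-2n^2 + 19ny - 11n - 30y^2 + 154y + 156); both groups contain (-2n^2 + 19ny - 11n - 30y^2 + 154y + 156), so (14n - 13y + 2) is a factor with cofactor -2n^2 + 19ny - 11n - 30y^2 + 154y + 156.
The cofactor groups again: -2n^2 + 19ny - 11n - 30y^2 + 154y + 156 = -2n(n - 2y + 12) + (15y + 13)(n - 2y + 12); both groups contain (n - 2y + 12), giving -(2n - 15y - 13)(n - 2y + 12).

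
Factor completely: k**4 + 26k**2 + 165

(k**2 + 11)(k**2 + 15)

Substitute u = k**2 to get a quadratic in u, then factor.
k**2 + 15 is irreducible over ℤ (always positive, so no real roots).
k**2 + 11 is irreducible over ℤ (always positive, so no real roots).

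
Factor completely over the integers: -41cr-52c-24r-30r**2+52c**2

Group: 13c(4c-5r-4) + 6r(4c-5r-4); both groups contain (4c-5r-4).

(13c+6r)(4c-5r-4)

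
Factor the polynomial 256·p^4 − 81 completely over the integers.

(4·p + 3)·(4·p − 3)·(16·p^2 + 9)

(4·p)⁴ − (3)⁴ = ((4·p)² − (3)²)((4·p)² + (3)²); the first factor splits again, the second (16·p^2 + 9) is irreducible.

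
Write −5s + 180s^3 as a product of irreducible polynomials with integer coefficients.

Every term has a factor of 5s. Then 36s^2 − 1 = (6s)² − (1)².

5s(6s + 1)(6s − 1)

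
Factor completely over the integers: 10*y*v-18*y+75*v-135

(2*y+15)*(5*v-9)

Group as (10*y*v-18*y) + (75*v-135) = 2*y*(5*v-9) + 15*(5*v-9).
Both groups share the factor (5*v-9).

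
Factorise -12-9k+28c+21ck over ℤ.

Group as (21ck+28c) + (-9k-12) = 7c(3k+4) - 3(3k+4).
Both groups share the factor (3k+4).

(3k+4)(7c-3)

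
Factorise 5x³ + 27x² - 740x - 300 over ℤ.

Trying the rational-root candidates, x = 10 is a root, giving the factor (x - 10) and quotient 5x² + 77x + 30.
The remaining quadratic factors as (5x + 2)(x + 15).

(5x + 2)(x + 15)(x - 10)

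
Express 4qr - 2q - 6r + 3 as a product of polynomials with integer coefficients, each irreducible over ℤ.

(2q - 3)(2r - 1)

Group as (4qr - 2q) + (-6r + 3) = 2q(2r - 1) - 3(2r - 1).
Both groups share the factor (2r - 1).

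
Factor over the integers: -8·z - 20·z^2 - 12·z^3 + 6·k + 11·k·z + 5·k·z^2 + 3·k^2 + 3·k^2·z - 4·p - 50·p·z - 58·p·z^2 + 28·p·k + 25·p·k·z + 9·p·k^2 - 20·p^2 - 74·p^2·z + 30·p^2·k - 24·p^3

-(2·p - 3·k + 4·z)·(3·p + z + 1)·(4·p + k + 3·z + 2)

Group: 4·p·(-6·p^2 + 9·p·k - 14·p·z - 2·p + 3·k·z + 3·k - 4·z^2 - 4·z) + (k + 3·z + 2)·(-6·p^2 + 9·p·k - 14·p·z - 2·p + 3·k·z + 3·k - 4·z^2 - 4·z); both groups contain (-6·p^2 + 9·p·k - 14·p·z - 2·p + 3·k·z + 3·k - 4·z^2 - 4·z), so (4·p + k + 3·z + 2) is a factor with cofactor -6·p^2 + 9·p·k - 14·p·z - 2·p + 3·k·z + 3·k - 4·z^2 - 4·z.
The cofactor groups again: -6·p^2 + 9·p·k - 14·p·z - 2·p + 3·k·z + 3·k - 4·z^2 - 4·z = -2·p·(3·p + z + 1) + (3·k - 4·z)·(3·p + z + 1); both groups contain (3·p + z + 1), giving -(2·p - 3·k + 4·z)·(3·p + z + 1).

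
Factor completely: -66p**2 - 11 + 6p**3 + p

Group as (6p**3 + p) + (-66p**2 - 11) = p(6p**2 + 1) - 11(6p**2 + 1).
Both groups share the factor (6p**2 + 1).

(p - 11)(6p**2 + 1)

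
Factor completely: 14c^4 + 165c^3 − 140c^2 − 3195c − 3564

Trying the rational-root candidates, c = −4 is a root, so (c + 4) is a factor; dividing leaves 14c^3 + 109c^2 − 576c − 891.
Then c = −11 is a root, giving the factor (c + 11) and quotient 14c^2 − 45c − 81.
The remaining quadratic factors as (7c + 9)(2c − 9).

(2c − 9)(7c + 9)(c + 11)(c + 4)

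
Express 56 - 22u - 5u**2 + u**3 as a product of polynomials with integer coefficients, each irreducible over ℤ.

Trying the rational-root candidates, u = 7 is a root, giving the factor (u - 7) and quotient u**2 + 2u - 8.
The remaining quadratic factors as (u + 4)(u - 2).

(u + 4)(u - 2)(u - 7)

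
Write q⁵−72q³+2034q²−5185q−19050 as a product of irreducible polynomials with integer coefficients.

(q+15)(q+2)(q−5)(q²−12q+127)

Trying the rational-root candidates, q = −2 is a root, giving the factor (q+2) and quotient q⁴−2q³−68q²+2170q−9525.
Then q = 5 is a root, so (q−5) is a factor; dividing leaves q³+3q²−53q+1905.
Continuing, q = −15 is a root, so (q+15) divides it; the quotient is q²−12q+127.
The quadratic q²−12q+127 has discriminant −364 < 0 and is irreducible over ℤ.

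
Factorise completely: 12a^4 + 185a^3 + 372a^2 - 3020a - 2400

Among the possible rational roots, a = -3/4 is a root, giving the factor (4a + 3) and quotient 3a^3 + 44a^2 + 60a - 800.
Next, a = -10 is a root, giving the factor (a + 10) and quotient 3a^2 + 14a - 80.
The remaining quadratic factors as (3a - 10)(a + 8).

(3a - 10)(4a + 3)(a + 10)(a + 8)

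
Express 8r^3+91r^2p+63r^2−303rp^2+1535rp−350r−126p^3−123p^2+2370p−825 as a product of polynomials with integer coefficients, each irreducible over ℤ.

(r−3p+11)(r+14p−5)(8r+3p+15)

Group: r(8r^2+115rp−25r+42p^2+195p−75) + (−3p+11)(8r^2+115rp−25r+42p^2+195p−75); both groups contain (8r^2+115rp−25r+42p^2+195p−75), so (r−3p+11) is a factor with cofactor 8r^2+115rp−25r+42p^2+195p−75.
The cofactor groups again: 8r^2+115rp−25r+42p^2+195p−75 = r(8r+3p+15) + (14p−5)(8r+3p+15); both groups contain (8r+3p+15), giving (r+14p−5)(8r+3p+15).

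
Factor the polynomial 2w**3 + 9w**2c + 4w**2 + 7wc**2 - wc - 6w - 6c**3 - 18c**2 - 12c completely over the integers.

Group: 2w(w**2 + 5wc + 3w + 6c**2 + 6c) + (-c - 2)(w**2 + 5wc + 3w + 6c**2 + 6c); both groups contain (w**2 + 5wc + 3w + 6c**2 + 6c), so (2w - c - 2) is a factor with cofactor w**2 + 5wc + 3w + 6c**2 + 6c.
The cofactor groups again: w**2 + 5wc + 3w + 6c**2 + 6c = w(w + 2c) + (3c + 3)(w + 2c); both groups contain (w + 2c), giving (w + 3c + 3)(w + 2c).

(2w - c - 2)(w + 2c)(w + 3c + 3)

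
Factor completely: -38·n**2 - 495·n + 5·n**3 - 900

By the rational root theorem, n = -12/5 is a root, so (5·n + 12) is a factor; dividing leaves n**2 - 10·n - 75.
The remaining quadratic factors as (n - 15)(n + 5).

(5·n + 12)·(n + 5)·(n - 15)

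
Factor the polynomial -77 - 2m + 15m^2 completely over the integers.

Need a pair with product 15·(-77) = -1155 and sum -2: that's 33 and -35.
Split the middle term: 15m^2 + 33m - 35m - 77 = 3m(5m + 11) - 7(5m + 11).

(3m - 7)(5m + 11)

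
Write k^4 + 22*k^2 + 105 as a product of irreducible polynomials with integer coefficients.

Substitute u = k^2 to get a quadratic in u, then factor.
k^2 + 7 is irreducible over ℤ (always positive, so no real roots).
k^2 + 15 is irreducible over ℤ (always positive, so no real roots).

(k^2 + 15)*(k^2 + 7)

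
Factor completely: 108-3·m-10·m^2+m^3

(m+3)·(m-4)·(m-9)

Among the possible rational roots, m = 4 is a root, so (m-4) is a factor; dividing leaves m^2-6·m-27.
The remaining quadratic factors as (m+3)(m-9).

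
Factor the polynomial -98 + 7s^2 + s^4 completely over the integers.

(s^2 + 14)(s^2 - 7)

Substitute u = s^2 to get a quadratic in u, then factor.
s^2 - 7 is irreducible over ℤ (7 is not a perfect square).
s^2 + 14 is irreducible over ℤ (always positive, so no real roots).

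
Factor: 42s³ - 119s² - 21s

Pull out the common factor 7s, then factor the remaining trinomial.

7s(6s + 1)(s - 3)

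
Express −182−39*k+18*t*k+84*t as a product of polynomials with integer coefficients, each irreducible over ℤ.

(3*k+14)*(6*t−13)

Group as (18*t*k+84*t) + (−39*k−182) = 6*t*(3*k+14) − 13*(3*k+14).
Both groups share the factor (3*k+14).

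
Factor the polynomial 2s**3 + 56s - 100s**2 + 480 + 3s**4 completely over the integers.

By the rational root theorem, s = 10/3 is a root, giving the factor (3s - 10) and quotient s**3 + 4s**2 - 20s - 48.
Next, s = -2 is a root, giving the factor (s + 2) and quotient s**2 + 2s - 24.
The remaining quadratic factors as (s - 4)(s + 6).

(3s - 10)(s + 2)(s + 6)(s - 4)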